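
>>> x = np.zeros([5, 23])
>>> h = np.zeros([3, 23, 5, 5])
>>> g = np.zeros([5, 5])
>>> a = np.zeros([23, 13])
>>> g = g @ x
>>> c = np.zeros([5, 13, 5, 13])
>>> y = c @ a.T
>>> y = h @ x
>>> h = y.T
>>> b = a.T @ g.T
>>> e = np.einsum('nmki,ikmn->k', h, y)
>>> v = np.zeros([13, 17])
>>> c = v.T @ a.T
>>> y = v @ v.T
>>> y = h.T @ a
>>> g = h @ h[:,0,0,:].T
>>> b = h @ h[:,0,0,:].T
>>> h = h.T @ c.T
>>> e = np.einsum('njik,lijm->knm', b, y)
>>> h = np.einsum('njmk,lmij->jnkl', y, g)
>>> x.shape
(5, 23)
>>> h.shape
(23, 3, 13, 23)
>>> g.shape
(23, 5, 23, 23)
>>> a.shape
(23, 13)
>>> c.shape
(17, 23)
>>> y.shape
(3, 23, 5, 13)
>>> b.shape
(23, 5, 23, 23)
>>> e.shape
(23, 23, 13)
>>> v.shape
(13, 17)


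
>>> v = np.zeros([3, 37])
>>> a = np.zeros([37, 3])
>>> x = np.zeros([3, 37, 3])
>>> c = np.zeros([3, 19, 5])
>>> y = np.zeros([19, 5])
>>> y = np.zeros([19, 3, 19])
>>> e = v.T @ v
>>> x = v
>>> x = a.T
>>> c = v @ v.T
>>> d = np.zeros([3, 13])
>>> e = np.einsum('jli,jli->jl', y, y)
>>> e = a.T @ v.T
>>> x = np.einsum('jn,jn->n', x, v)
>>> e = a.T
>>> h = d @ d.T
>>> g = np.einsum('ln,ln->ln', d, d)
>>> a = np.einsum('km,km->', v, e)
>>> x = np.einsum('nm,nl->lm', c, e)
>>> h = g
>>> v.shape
(3, 37)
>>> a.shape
()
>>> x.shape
(37, 3)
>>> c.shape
(3, 3)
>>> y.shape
(19, 3, 19)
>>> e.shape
(3, 37)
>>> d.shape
(3, 13)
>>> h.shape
(3, 13)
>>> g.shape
(3, 13)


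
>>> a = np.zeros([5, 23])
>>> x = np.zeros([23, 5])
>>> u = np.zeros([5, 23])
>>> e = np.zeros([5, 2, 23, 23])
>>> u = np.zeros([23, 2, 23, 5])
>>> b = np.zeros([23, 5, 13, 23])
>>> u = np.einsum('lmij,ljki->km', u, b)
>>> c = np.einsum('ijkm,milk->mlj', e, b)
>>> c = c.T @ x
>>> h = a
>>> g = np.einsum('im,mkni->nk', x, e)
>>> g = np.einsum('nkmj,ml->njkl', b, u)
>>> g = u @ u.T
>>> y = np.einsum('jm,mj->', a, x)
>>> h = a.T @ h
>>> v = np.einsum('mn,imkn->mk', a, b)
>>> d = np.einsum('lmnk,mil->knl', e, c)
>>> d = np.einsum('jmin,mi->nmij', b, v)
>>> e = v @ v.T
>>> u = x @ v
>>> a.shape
(5, 23)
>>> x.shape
(23, 5)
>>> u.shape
(23, 13)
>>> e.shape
(5, 5)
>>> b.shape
(23, 5, 13, 23)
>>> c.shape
(2, 13, 5)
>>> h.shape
(23, 23)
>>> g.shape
(13, 13)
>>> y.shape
()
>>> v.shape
(5, 13)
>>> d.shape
(23, 5, 13, 23)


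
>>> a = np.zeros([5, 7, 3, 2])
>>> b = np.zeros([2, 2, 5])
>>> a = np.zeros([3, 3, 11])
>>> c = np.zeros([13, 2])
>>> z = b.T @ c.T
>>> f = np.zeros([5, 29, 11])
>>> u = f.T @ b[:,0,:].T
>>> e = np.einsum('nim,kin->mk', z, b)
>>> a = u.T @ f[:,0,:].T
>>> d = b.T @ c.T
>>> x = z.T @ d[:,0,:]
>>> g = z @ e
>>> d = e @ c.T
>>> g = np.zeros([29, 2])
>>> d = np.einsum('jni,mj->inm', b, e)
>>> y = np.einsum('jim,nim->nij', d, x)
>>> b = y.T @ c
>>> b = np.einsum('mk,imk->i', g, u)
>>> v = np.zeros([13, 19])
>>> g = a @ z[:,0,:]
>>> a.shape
(2, 29, 5)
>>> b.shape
(11,)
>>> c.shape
(13, 2)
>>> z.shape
(5, 2, 13)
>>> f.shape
(5, 29, 11)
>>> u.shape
(11, 29, 2)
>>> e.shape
(13, 2)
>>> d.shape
(5, 2, 13)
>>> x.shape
(13, 2, 13)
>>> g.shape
(2, 29, 13)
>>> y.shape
(13, 2, 5)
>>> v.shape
(13, 19)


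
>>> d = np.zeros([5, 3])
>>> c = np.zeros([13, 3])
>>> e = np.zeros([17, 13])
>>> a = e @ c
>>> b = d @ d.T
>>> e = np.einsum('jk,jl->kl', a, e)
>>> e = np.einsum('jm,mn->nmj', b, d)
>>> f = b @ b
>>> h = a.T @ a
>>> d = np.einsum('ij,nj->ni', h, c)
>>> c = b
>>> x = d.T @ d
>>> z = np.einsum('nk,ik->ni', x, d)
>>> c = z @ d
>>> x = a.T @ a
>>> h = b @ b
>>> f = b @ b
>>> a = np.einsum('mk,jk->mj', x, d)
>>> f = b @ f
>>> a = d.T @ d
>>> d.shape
(13, 3)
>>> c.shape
(3, 3)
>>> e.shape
(3, 5, 5)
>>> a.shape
(3, 3)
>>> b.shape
(5, 5)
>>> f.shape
(5, 5)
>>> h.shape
(5, 5)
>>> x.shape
(3, 3)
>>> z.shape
(3, 13)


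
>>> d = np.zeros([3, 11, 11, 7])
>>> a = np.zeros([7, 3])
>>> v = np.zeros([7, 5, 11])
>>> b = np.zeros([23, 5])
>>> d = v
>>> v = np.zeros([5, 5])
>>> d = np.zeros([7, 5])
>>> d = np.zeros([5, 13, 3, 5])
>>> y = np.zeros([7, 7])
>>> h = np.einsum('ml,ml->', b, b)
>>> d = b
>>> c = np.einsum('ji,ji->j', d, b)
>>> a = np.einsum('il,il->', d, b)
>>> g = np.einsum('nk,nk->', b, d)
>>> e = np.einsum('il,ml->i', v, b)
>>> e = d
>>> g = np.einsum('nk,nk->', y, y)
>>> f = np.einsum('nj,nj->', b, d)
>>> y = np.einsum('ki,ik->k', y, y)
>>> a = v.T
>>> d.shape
(23, 5)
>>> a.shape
(5, 5)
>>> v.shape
(5, 5)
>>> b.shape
(23, 5)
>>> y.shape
(7,)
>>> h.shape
()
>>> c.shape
(23,)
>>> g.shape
()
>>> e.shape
(23, 5)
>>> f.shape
()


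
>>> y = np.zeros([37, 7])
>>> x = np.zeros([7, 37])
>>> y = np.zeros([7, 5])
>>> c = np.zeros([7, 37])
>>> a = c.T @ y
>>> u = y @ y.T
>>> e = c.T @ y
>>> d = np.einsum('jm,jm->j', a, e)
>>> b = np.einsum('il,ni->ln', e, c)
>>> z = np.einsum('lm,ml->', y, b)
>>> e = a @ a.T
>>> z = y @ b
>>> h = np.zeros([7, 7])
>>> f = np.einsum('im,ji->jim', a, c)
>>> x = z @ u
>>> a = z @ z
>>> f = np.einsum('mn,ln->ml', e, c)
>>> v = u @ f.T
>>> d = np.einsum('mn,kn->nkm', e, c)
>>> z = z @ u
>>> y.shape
(7, 5)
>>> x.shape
(7, 7)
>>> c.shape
(7, 37)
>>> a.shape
(7, 7)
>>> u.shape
(7, 7)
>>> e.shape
(37, 37)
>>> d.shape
(37, 7, 37)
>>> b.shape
(5, 7)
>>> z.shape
(7, 7)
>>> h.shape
(7, 7)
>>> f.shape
(37, 7)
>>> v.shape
(7, 37)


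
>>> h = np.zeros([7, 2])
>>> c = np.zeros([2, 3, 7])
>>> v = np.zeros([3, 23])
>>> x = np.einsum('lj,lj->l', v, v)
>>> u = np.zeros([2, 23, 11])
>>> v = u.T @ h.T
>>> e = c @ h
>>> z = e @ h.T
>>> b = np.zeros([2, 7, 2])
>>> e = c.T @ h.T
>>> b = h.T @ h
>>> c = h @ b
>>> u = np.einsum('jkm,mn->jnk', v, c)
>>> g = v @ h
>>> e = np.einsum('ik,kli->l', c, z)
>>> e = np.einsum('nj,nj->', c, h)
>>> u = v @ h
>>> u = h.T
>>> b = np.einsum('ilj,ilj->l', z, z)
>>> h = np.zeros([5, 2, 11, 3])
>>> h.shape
(5, 2, 11, 3)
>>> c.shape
(7, 2)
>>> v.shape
(11, 23, 7)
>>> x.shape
(3,)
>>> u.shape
(2, 7)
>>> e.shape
()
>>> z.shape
(2, 3, 7)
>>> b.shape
(3,)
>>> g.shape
(11, 23, 2)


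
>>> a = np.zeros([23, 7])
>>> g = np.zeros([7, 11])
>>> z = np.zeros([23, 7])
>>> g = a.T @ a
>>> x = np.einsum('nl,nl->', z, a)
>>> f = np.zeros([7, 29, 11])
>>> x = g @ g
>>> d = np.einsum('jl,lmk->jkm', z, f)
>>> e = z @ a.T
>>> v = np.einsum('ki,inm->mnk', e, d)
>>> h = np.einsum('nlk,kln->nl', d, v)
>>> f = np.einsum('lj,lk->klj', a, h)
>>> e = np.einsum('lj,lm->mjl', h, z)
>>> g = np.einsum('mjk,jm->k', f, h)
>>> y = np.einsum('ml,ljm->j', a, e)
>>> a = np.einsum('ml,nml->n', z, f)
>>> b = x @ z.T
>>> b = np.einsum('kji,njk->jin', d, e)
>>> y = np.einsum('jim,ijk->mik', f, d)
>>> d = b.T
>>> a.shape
(11,)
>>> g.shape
(7,)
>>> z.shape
(23, 7)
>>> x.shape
(7, 7)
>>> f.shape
(11, 23, 7)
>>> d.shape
(7, 29, 11)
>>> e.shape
(7, 11, 23)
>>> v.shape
(29, 11, 23)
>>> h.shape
(23, 11)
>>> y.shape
(7, 23, 29)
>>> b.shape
(11, 29, 7)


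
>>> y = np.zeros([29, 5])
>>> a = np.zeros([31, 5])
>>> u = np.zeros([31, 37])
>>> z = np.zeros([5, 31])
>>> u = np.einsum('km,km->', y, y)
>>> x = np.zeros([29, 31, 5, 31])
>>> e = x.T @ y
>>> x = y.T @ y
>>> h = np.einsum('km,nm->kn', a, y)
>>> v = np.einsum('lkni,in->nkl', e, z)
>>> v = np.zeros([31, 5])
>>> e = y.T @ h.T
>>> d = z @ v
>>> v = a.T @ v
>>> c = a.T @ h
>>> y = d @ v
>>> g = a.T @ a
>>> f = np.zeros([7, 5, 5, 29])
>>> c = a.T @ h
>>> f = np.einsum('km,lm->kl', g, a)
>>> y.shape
(5, 5)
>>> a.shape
(31, 5)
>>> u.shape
()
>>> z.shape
(5, 31)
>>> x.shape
(5, 5)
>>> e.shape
(5, 31)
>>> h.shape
(31, 29)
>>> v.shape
(5, 5)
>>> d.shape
(5, 5)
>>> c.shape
(5, 29)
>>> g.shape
(5, 5)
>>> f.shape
(5, 31)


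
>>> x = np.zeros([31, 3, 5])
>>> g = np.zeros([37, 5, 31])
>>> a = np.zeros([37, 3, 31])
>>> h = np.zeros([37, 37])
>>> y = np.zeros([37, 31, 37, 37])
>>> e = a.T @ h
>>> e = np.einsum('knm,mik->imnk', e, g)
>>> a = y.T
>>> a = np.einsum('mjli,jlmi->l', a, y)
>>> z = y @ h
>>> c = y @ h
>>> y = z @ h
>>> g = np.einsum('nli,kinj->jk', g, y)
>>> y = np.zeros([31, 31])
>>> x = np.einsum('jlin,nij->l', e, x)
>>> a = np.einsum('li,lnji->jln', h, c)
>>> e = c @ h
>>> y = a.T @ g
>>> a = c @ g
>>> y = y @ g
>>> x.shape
(37,)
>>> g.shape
(37, 37)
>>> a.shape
(37, 31, 37, 37)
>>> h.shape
(37, 37)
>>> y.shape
(31, 37, 37)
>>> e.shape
(37, 31, 37, 37)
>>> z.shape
(37, 31, 37, 37)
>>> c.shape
(37, 31, 37, 37)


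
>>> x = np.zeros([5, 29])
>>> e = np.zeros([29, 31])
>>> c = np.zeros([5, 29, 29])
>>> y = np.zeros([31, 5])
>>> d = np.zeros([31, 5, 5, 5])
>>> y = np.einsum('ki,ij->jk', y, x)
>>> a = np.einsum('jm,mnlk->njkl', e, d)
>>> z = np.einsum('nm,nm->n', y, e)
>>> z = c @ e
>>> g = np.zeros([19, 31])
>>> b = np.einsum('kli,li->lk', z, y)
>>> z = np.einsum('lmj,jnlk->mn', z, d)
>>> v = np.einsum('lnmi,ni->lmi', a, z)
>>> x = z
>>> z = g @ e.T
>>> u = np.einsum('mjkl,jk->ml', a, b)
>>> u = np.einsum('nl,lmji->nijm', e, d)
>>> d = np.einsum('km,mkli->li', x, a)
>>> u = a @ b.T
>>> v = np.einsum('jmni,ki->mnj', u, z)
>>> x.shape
(29, 5)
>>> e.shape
(29, 31)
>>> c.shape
(5, 29, 29)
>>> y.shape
(29, 31)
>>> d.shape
(5, 5)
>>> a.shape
(5, 29, 5, 5)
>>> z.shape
(19, 29)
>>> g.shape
(19, 31)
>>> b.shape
(29, 5)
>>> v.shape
(29, 5, 5)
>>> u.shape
(5, 29, 5, 29)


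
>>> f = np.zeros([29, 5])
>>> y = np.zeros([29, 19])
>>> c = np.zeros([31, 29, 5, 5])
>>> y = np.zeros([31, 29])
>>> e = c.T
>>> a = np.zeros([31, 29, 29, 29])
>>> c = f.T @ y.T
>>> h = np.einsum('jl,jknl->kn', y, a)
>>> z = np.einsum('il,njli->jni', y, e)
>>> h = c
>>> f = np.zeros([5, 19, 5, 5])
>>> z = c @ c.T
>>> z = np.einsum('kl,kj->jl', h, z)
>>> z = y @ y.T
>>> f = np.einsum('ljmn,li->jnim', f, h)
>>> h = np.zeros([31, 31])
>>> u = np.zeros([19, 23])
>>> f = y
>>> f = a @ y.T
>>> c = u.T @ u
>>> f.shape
(31, 29, 29, 31)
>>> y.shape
(31, 29)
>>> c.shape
(23, 23)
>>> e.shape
(5, 5, 29, 31)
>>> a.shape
(31, 29, 29, 29)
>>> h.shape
(31, 31)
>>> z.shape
(31, 31)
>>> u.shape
(19, 23)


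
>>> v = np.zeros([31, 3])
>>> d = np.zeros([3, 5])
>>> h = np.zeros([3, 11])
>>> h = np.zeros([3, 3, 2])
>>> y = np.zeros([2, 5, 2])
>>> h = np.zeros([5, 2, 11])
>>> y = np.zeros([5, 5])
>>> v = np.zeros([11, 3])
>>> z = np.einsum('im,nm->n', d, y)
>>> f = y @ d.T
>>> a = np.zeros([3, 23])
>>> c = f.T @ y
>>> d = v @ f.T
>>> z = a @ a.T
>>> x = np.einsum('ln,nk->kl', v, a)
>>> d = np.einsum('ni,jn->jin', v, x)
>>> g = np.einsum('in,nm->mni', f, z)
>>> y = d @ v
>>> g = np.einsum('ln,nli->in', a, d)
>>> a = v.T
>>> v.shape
(11, 3)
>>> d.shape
(23, 3, 11)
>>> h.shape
(5, 2, 11)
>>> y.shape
(23, 3, 3)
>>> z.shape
(3, 3)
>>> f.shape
(5, 3)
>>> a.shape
(3, 11)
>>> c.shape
(3, 5)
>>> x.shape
(23, 11)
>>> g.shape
(11, 23)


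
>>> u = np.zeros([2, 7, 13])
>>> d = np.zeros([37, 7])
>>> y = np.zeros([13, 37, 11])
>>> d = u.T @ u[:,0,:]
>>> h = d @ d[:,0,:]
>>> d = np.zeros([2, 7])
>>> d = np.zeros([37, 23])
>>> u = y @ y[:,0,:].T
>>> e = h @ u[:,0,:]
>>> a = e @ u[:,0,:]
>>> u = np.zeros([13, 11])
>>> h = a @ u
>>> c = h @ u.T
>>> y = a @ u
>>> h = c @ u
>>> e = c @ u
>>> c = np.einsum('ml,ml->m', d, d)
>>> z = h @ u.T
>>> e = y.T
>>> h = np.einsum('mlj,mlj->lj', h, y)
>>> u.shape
(13, 11)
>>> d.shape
(37, 23)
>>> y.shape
(13, 7, 11)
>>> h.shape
(7, 11)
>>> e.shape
(11, 7, 13)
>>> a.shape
(13, 7, 13)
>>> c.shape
(37,)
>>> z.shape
(13, 7, 13)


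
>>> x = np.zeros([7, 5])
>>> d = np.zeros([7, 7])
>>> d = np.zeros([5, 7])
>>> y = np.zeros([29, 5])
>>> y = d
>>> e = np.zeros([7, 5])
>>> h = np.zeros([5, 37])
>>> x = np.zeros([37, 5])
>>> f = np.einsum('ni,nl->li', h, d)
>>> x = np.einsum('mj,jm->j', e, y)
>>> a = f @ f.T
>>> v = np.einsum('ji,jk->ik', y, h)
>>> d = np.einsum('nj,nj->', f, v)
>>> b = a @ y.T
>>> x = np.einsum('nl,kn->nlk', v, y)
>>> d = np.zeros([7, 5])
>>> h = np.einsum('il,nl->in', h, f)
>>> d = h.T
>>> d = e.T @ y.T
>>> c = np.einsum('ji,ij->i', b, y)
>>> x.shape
(7, 37, 5)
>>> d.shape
(5, 5)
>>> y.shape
(5, 7)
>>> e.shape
(7, 5)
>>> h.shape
(5, 7)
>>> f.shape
(7, 37)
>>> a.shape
(7, 7)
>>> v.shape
(7, 37)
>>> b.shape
(7, 5)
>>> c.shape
(5,)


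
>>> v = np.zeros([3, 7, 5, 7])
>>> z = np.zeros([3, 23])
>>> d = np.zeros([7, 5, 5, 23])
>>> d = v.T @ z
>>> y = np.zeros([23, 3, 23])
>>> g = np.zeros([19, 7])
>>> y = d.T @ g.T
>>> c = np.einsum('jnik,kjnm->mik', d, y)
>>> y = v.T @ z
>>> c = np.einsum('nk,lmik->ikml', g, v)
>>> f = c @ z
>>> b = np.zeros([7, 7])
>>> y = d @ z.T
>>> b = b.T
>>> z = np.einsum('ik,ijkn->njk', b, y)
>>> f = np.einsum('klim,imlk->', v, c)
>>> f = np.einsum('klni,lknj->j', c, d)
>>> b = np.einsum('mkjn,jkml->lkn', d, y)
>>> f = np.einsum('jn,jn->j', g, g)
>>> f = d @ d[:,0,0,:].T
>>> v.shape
(3, 7, 5, 7)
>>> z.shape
(3, 5, 7)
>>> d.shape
(7, 5, 7, 23)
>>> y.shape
(7, 5, 7, 3)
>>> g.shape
(19, 7)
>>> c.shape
(5, 7, 7, 3)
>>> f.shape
(7, 5, 7, 7)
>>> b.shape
(3, 5, 23)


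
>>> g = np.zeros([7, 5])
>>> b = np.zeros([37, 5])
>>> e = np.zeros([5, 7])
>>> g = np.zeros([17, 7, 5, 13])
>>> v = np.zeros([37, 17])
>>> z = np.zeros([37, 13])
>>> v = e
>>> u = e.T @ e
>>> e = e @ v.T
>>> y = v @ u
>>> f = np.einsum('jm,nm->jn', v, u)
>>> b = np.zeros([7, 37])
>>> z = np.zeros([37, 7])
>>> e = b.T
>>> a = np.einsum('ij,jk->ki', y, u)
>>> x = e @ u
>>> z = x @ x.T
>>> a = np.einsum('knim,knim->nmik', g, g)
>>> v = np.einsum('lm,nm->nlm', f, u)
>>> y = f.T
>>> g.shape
(17, 7, 5, 13)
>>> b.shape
(7, 37)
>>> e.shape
(37, 7)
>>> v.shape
(7, 5, 7)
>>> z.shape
(37, 37)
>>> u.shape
(7, 7)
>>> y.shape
(7, 5)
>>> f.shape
(5, 7)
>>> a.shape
(7, 13, 5, 17)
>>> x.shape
(37, 7)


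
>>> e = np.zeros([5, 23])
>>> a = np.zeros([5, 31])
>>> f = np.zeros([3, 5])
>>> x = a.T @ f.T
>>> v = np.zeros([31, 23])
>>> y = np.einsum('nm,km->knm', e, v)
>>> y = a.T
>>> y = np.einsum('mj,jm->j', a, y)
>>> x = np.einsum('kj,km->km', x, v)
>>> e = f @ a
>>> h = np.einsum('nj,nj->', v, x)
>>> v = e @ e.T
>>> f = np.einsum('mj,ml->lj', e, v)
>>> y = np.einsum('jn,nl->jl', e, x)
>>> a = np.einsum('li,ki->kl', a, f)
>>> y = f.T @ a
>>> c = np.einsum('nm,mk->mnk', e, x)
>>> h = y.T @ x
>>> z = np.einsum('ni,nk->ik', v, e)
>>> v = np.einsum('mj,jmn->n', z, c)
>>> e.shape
(3, 31)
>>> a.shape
(3, 5)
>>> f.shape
(3, 31)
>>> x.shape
(31, 23)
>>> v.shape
(23,)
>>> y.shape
(31, 5)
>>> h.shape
(5, 23)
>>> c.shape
(31, 3, 23)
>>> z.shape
(3, 31)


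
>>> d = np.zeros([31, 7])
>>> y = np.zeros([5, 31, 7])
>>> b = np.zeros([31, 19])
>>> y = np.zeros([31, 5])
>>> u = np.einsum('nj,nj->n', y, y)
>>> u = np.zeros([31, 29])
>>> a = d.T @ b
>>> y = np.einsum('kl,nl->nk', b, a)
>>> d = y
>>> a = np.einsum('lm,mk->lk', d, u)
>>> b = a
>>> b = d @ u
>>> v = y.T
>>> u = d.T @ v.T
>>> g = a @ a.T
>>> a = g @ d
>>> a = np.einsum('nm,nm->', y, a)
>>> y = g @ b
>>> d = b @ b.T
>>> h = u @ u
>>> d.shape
(7, 7)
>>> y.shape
(7, 29)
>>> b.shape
(7, 29)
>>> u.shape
(31, 31)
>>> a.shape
()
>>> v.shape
(31, 7)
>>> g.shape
(7, 7)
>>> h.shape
(31, 31)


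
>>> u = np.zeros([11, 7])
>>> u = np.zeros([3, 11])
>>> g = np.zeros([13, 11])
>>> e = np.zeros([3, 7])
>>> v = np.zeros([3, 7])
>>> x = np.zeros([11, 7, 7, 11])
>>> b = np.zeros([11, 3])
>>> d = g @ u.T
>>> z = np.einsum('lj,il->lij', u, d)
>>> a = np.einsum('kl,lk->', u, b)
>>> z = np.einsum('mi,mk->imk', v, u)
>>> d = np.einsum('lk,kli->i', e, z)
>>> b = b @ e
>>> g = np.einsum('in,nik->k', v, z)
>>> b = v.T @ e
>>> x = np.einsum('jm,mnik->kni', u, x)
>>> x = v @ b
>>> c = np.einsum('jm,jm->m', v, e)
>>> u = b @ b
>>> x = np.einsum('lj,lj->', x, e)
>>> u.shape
(7, 7)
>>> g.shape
(11,)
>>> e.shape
(3, 7)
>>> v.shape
(3, 7)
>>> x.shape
()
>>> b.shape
(7, 7)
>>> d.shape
(11,)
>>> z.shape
(7, 3, 11)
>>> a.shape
()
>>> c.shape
(7,)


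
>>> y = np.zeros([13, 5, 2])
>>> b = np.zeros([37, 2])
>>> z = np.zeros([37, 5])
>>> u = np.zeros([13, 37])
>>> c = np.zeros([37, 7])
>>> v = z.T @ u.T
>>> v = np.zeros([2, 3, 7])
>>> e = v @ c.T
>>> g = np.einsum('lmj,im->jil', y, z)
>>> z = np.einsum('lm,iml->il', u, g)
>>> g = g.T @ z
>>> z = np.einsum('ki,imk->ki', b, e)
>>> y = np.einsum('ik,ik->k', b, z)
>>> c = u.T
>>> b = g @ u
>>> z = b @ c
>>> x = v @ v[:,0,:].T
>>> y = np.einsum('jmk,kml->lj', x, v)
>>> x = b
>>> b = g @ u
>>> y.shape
(7, 2)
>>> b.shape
(13, 37, 37)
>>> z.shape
(13, 37, 13)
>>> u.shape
(13, 37)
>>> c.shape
(37, 13)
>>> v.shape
(2, 3, 7)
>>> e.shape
(2, 3, 37)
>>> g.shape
(13, 37, 13)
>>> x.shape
(13, 37, 37)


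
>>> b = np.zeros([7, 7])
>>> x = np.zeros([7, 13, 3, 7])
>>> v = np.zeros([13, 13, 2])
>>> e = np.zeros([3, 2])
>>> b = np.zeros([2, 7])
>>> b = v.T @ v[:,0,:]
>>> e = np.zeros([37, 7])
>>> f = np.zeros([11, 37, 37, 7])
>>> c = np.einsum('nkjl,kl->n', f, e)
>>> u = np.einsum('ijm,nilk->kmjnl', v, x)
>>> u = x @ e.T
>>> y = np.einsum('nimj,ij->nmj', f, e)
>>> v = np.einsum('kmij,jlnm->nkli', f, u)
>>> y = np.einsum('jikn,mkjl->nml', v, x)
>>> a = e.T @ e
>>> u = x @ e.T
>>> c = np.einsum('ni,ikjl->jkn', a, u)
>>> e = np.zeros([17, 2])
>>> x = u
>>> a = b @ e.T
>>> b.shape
(2, 13, 2)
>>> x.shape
(7, 13, 3, 37)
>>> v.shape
(3, 11, 13, 37)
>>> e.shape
(17, 2)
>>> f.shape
(11, 37, 37, 7)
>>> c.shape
(3, 13, 7)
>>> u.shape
(7, 13, 3, 37)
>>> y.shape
(37, 7, 7)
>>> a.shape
(2, 13, 17)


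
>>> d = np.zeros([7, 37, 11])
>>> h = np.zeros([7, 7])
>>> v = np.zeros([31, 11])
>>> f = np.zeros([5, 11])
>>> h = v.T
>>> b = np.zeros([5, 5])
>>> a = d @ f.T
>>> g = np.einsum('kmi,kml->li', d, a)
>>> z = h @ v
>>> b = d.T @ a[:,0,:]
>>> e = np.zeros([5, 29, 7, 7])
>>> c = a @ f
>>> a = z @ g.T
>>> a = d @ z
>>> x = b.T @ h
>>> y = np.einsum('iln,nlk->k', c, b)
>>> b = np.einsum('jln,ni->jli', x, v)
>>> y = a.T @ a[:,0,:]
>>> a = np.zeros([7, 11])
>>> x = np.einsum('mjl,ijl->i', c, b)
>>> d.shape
(7, 37, 11)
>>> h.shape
(11, 31)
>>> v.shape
(31, 11)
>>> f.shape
(5, 11)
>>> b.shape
(5, 37, 11)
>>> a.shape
(7, 11)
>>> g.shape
(5, 11)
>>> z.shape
(11, 11)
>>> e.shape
(5, 29, 7, 7)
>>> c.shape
(7, 37, 11)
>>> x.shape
(5,)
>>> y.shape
(11, 37, 11)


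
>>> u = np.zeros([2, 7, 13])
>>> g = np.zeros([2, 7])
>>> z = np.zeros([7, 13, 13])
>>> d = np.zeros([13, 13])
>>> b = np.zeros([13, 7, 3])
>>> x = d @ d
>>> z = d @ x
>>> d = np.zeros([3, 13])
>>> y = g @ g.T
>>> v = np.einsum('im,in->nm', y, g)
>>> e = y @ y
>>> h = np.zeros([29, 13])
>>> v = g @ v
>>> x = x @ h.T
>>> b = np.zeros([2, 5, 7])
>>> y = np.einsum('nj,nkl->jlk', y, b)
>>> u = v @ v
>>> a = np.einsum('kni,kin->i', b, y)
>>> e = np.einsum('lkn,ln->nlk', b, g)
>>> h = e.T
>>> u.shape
(2, 2)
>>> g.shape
(2, 7)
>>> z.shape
(13, 13)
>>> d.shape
(3, 13)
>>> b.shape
(2, 5, 7)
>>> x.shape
(13, 29)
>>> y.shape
(2, 7, 5)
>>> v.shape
(2, 2)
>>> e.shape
(7, 2, 5)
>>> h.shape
(5, 2, 7)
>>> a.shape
(7,)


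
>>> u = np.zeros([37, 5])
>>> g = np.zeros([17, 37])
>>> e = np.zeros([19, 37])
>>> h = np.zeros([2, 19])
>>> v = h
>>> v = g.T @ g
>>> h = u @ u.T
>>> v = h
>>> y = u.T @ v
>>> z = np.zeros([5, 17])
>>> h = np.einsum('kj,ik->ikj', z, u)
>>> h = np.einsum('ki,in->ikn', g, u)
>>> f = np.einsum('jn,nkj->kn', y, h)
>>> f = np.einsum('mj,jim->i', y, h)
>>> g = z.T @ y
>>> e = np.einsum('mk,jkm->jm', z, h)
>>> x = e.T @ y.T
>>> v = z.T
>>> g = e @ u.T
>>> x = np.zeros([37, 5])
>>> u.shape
(37, 5)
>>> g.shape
(37, 37)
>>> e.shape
(37, 5)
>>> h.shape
(37, 17, 5)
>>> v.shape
(17, 5)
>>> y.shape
(5, 37)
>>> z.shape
(5, 17)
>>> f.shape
(17,)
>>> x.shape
(37, 5)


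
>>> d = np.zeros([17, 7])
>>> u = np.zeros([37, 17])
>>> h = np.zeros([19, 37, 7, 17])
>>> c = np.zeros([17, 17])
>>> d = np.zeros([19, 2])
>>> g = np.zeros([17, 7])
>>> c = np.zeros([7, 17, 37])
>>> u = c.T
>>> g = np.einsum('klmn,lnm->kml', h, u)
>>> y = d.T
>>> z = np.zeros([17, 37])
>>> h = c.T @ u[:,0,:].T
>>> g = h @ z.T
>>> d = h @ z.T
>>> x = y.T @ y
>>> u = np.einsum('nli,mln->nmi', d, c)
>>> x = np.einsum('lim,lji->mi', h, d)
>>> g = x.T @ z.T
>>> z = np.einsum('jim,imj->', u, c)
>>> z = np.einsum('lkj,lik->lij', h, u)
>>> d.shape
(37, 17, 17)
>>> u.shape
(37, 7, 17)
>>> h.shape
(37, 17, 37)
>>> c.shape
(7, 17, 37)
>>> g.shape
(17, 17)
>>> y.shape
(2, 19)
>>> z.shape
(37, 7, 37)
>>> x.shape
(37, 17)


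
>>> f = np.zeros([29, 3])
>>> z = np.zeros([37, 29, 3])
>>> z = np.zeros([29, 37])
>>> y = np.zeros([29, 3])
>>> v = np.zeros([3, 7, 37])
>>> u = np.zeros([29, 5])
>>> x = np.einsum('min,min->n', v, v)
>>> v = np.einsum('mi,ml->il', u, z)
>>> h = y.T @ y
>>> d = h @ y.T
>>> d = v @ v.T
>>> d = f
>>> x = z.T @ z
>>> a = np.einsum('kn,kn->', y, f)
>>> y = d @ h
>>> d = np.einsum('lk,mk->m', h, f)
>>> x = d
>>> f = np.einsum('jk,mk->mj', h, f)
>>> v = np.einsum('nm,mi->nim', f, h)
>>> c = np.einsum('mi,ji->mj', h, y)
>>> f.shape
(29, 3)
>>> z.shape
(29, 37)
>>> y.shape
(29, 3)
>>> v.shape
(29, 3, 3)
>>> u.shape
(29, 5)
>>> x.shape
(29,)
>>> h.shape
(3, 3)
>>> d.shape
(29,)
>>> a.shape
()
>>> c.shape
(3, 29)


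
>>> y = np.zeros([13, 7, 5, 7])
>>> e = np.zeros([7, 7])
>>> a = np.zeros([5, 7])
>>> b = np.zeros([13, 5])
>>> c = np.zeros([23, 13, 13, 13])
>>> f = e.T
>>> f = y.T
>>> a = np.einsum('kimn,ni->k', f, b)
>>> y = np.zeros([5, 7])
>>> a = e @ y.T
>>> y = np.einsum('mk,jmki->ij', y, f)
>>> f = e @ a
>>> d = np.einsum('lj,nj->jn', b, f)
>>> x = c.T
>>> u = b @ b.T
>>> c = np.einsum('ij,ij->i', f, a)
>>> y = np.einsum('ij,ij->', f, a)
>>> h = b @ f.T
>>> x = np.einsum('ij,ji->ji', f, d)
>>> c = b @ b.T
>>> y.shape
()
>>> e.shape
(7, 7)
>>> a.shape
(7, 5)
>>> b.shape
(13, 5)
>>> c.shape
(13, 13)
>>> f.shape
(7, 5)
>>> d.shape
(5, 7)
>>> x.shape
(5, 7)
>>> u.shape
(13, 13)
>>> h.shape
(13, 7)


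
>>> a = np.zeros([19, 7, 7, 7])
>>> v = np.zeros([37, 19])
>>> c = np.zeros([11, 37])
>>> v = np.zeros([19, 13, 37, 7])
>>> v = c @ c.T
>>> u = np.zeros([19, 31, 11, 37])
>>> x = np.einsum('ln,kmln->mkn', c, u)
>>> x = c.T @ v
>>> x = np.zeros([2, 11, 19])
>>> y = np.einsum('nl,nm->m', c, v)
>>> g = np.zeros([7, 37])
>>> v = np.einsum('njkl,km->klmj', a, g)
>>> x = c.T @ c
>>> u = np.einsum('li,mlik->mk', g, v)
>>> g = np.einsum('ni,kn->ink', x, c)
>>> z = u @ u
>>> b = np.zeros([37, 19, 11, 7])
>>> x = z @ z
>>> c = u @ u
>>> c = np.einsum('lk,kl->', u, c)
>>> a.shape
(19, 7, 7, 7)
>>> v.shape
(7, 7, 37, 7)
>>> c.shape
()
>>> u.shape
(7, 7)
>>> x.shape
(7, 7)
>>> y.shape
(11,)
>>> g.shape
(37, 37, 11)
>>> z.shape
(7, 7)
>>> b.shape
(37, 19, 11, 7)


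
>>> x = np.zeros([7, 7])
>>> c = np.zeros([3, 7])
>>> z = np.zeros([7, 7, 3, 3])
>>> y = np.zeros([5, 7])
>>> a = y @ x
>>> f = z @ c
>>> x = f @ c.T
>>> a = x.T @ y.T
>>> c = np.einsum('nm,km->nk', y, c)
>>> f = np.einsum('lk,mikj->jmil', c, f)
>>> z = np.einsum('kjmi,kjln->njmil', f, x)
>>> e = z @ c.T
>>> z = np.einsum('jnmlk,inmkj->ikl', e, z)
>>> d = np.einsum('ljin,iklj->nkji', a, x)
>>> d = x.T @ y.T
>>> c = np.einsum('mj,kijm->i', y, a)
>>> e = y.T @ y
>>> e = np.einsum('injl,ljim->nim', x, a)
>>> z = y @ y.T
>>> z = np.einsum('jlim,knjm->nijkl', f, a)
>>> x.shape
(7, 7, 3, 3)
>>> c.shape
(3,)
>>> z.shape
(3, 7, 7, 3, 7)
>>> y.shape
(5, 7)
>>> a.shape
(3, 3, 7, 5)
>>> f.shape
(7, 7, 7, 5)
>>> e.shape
(7, 7, 5)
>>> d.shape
(3, 3, 7, 5)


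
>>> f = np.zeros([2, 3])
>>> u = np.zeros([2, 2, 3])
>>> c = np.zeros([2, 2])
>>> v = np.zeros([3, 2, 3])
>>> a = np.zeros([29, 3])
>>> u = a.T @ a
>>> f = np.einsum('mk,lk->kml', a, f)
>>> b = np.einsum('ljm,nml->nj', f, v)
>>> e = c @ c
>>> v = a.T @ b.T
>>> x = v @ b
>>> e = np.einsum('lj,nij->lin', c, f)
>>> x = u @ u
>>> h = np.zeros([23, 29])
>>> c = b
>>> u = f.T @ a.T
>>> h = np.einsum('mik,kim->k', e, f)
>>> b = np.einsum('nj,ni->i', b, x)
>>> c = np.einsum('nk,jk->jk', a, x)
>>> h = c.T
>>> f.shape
(3, 29, 2)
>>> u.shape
(2, 29, 29)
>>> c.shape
(3, 3)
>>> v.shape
(3, 3)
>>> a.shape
(29, 3)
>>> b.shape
(3,)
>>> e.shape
(2, 29, 3)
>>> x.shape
(3, 3)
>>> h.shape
(3, 3)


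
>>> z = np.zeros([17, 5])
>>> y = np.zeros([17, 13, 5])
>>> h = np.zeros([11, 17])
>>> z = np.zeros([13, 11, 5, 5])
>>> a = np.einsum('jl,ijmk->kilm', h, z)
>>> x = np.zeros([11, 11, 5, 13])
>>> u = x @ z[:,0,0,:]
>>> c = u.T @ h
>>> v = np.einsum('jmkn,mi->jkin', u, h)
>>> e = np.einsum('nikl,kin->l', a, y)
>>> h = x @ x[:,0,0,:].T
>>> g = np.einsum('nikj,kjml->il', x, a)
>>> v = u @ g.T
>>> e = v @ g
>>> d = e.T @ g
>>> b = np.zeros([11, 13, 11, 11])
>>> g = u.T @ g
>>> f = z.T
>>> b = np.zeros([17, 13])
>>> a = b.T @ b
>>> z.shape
(13, 11, 5, 5)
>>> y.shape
(17, 13, 5)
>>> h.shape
(11, 11, 5, 11)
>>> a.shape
(13, 13)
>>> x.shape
(11, 11, 5, 13)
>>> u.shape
(11, 11, 5, 5)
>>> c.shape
(5, 5, 11, 17)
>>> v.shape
(11, 11, 5, 11)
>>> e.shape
(11, 11, 5, 5)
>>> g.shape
(5, 5, 11, 5)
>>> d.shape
(5, 5, 11, 5)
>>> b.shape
(17, 13)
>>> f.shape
(5, 5, 11, 13)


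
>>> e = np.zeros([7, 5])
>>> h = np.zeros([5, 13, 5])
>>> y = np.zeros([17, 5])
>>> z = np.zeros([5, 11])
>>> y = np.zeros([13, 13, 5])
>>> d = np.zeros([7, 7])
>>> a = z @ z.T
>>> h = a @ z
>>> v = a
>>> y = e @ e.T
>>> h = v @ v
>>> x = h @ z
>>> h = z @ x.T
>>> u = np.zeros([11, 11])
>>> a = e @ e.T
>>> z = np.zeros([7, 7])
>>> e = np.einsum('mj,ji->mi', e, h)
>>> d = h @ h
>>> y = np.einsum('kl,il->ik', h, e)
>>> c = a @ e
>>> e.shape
(7, 5)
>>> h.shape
(5, 5)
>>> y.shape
(7, 5)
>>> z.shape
(7, 7)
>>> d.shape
(5, 5)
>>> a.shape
(7, 7)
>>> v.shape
(5, 5)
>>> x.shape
(5, 11)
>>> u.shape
(11, 11)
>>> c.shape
(7, 5)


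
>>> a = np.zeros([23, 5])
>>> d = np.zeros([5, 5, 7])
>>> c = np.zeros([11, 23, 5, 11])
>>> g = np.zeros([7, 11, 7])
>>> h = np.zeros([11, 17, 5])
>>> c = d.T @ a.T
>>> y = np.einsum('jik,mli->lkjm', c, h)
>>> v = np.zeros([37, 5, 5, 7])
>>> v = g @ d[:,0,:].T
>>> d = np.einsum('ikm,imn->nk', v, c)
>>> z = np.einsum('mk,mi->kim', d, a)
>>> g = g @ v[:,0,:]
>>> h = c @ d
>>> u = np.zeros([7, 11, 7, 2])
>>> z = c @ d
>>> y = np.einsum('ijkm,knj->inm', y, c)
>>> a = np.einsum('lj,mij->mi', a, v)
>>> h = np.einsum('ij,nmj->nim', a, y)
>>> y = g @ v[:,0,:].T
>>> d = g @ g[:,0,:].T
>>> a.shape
(7, 11)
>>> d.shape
(7, 11, 7)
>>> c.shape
(7, 5, 23)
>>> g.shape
(7, 11, 5)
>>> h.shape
(17, 7, 5)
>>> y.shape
(7, 11, 7)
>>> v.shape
(7, 11, 5)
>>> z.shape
(7, 5, 11)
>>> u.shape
(7, 11, 7, 2)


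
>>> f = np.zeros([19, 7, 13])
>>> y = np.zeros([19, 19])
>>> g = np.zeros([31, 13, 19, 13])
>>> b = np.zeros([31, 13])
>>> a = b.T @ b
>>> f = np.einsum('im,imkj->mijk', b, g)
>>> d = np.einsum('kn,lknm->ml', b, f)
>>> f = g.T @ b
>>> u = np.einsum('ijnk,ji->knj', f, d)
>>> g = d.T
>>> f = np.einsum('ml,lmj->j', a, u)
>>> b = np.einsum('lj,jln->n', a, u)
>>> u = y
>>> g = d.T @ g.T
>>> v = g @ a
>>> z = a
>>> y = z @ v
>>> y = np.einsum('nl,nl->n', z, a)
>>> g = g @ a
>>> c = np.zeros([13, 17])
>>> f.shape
(19,)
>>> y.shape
(13,)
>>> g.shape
(13, 13)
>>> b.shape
(19,)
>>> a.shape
(13, 13)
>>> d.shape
(19, 13)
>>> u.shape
(19, 19)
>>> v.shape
(13, 13)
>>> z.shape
(13, 13)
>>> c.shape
(13, 17)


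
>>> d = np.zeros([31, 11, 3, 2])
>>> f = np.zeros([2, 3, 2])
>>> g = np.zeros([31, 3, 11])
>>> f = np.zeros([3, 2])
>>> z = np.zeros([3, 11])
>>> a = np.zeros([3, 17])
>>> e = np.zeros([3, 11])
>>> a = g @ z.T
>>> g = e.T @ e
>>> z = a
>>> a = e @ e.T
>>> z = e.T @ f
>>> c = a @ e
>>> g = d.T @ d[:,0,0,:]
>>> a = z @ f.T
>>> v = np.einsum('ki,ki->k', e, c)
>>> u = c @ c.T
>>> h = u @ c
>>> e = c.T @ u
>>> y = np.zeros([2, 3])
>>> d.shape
(31, 11, 3, 2)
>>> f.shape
(3, 2)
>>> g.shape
(2, 3, 11, 2)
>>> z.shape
(11, 2)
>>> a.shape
(11, 3)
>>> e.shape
(11, 3)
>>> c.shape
(3, 11)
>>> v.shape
(3,)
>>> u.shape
(3, 3)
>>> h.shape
(3, 11)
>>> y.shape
(2, 3)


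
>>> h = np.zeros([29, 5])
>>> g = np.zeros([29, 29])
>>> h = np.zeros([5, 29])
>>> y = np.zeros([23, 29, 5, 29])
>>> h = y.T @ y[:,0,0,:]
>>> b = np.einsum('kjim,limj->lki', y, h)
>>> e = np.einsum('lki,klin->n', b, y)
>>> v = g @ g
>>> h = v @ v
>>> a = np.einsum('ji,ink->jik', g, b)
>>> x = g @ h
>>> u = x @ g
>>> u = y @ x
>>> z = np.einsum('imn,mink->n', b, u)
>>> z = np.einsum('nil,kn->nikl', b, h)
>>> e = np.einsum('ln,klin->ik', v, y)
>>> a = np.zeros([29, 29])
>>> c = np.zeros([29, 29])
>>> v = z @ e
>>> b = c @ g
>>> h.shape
(29, 29)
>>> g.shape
(29, 29)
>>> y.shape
(23, 29, 5, 29)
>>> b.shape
(29, 29)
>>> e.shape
(5, 23)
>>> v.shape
(29, 23, 29, 23)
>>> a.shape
(29, 29)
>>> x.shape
(29, 29)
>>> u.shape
(23, 29, 5, 29)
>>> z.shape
(29, 23, 29, 5)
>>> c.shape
(29, 29)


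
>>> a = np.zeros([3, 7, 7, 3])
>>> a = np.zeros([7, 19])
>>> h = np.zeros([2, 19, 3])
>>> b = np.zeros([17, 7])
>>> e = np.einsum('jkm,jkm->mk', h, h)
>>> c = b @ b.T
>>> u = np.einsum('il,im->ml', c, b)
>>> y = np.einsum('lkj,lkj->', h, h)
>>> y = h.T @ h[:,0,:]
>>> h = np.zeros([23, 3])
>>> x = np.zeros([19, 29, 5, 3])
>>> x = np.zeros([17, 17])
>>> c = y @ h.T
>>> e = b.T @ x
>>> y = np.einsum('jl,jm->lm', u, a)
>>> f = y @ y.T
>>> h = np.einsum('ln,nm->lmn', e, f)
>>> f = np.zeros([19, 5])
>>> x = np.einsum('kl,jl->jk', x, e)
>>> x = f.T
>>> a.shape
(7, 19)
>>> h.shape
(7, 17, 17)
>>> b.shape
(17, 7)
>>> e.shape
(7, 17)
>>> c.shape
(3, 19, 23)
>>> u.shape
(7, 17)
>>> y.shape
(17, 19)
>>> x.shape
(5, 19)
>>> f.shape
(19, 5)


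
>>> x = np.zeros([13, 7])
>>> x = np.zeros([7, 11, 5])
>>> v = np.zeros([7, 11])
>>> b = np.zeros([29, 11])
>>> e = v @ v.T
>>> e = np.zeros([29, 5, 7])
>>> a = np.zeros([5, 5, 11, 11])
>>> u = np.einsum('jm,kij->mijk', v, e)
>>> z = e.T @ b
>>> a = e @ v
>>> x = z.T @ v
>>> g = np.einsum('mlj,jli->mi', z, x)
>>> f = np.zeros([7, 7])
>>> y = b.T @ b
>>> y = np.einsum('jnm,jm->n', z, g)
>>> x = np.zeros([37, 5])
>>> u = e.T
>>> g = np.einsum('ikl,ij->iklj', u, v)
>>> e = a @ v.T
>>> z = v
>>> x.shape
(37, 5)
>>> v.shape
(7, 11)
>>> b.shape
(29, 11)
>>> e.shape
(29, 5, 7)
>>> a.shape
(29, 5, 11)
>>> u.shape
(7, 5, 29)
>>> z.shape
(7, 11)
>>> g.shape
(7, 5, 29, 11)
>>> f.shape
(7, 7)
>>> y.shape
(5,)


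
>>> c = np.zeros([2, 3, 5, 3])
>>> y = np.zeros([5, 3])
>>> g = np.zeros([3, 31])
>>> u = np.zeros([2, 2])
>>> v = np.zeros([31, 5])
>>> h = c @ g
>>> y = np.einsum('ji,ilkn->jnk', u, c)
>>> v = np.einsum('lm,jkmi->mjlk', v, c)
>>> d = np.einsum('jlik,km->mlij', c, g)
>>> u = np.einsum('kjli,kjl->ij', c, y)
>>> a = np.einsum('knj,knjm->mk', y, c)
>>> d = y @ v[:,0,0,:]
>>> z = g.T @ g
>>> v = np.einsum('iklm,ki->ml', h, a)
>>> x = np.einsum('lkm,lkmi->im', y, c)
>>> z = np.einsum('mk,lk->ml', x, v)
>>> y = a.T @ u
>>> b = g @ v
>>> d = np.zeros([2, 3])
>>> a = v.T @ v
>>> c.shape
(2, 3, 5, 3)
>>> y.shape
(2, 3)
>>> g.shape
(3, 31)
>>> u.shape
(3, 3)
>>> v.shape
(31, 5)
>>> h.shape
(2, 3, 5, 31)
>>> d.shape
(2, 3)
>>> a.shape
(5, 5)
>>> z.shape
(3, 31)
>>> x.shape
(3, 5)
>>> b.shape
(3, 5)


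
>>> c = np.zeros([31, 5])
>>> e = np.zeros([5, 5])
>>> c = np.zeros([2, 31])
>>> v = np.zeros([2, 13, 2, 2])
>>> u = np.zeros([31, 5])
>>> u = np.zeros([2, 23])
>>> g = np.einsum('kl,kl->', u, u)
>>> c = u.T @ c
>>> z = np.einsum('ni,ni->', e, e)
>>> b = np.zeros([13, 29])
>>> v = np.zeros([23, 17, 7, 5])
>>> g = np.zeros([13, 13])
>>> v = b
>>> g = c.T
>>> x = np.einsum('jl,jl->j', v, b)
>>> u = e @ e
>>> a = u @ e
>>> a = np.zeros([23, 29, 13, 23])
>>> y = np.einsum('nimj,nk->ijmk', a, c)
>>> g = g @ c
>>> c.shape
(23, 31)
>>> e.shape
(5, 5)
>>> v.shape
(13, 29)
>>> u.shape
(5, 5)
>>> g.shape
(31, 31)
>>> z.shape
()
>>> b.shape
(13, 29)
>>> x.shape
(13,)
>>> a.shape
(23, 29, 13, 23)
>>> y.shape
(29, 23, 13, 31)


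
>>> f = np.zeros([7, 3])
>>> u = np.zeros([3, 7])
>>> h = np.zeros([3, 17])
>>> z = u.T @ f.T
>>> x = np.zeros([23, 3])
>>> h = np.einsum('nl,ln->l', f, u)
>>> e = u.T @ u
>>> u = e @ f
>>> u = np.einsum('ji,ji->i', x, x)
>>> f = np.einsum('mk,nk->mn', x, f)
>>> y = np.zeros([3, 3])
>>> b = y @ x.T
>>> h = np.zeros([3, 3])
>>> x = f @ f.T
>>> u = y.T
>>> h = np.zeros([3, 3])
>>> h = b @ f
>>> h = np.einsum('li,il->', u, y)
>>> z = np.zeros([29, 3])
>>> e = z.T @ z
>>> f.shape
(23, 7)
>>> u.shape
(3, 3)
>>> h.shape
()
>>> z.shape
(29, 3)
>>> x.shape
(23, 23)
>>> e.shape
(3, 3)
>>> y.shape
(3, 3)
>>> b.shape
(3, 23)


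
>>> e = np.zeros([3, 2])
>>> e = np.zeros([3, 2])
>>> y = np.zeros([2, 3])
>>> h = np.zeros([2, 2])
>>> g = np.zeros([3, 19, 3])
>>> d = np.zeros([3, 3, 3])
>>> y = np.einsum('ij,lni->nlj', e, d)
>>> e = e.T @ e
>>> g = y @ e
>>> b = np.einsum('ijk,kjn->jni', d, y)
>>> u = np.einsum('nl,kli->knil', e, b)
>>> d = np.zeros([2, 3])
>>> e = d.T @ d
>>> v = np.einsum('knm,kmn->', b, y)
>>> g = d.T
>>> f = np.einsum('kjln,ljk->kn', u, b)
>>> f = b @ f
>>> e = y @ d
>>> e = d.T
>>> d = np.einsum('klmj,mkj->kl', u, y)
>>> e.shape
(3, 2)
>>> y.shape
(3, 3, 2)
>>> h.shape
(2, 2)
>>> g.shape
(3, 2)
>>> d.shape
(3, 2)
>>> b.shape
(3, 2, 3)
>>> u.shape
(3, 2, 3, 2)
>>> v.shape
()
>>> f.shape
(3, 2, 2)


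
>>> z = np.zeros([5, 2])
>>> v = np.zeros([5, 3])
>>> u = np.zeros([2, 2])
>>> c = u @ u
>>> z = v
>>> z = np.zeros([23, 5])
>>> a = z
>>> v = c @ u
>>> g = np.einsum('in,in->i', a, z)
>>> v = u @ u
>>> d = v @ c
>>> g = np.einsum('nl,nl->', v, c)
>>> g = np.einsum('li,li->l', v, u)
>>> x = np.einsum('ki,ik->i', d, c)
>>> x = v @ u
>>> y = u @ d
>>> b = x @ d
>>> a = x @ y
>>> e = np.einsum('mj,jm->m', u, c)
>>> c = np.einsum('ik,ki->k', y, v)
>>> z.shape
(23, 5)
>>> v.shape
(2, 2)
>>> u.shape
(2, 2)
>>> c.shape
(2,)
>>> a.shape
(2, 2)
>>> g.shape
(2,)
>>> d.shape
(2, 2)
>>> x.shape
(2, 2)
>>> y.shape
(2, 2)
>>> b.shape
(2, 2)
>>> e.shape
(2,)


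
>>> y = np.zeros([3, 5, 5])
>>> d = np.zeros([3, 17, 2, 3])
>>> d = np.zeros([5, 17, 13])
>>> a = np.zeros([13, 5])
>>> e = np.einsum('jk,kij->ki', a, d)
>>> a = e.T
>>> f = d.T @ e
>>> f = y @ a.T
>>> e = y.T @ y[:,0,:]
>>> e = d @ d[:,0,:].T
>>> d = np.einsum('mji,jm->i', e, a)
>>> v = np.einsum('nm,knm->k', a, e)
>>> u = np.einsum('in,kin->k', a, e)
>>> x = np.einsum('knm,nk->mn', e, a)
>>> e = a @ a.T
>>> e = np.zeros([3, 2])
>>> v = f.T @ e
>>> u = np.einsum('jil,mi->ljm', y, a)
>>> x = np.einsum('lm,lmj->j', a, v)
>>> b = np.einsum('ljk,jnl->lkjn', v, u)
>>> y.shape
(3, 5, 5)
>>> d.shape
(5,)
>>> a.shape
(17, 5)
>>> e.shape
(3, 2)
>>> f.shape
(3, 5, 17)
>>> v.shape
(17, 5, 2)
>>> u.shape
(5, 3, 17)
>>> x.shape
(2,)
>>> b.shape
(17, 2, 5, 3)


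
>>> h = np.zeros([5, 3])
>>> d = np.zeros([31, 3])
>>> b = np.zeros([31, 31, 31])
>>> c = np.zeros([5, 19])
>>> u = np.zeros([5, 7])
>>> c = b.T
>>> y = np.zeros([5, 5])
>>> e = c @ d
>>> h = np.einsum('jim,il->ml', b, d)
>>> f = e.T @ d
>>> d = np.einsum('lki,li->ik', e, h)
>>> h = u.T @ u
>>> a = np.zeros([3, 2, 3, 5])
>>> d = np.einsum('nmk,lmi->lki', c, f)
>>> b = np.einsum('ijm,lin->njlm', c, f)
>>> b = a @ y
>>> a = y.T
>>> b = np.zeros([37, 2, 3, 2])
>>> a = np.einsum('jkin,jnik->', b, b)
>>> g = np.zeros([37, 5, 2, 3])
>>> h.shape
(7, 7)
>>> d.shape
(3, 31, 3)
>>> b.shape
(37, 2, 3, 2)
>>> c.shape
(31, 31, 31)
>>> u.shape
(5, 7)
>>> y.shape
(5, 5)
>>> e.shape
(31, 31, 3)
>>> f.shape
(3, 31, 3)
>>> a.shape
()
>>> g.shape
(37, 5, 2, 3)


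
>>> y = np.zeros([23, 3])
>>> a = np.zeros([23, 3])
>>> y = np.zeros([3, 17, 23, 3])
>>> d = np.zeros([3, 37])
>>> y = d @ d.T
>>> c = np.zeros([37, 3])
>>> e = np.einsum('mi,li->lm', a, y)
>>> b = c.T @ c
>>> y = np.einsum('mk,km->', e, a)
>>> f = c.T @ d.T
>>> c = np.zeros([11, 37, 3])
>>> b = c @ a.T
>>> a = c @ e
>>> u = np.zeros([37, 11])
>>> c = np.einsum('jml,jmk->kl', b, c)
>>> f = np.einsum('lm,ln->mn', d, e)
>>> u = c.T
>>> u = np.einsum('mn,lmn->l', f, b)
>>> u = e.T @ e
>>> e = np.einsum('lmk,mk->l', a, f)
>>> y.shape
()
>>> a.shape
(11, 37, 23)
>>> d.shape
(3, 37)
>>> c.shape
(3, 23)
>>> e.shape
(11,)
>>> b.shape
(11, 37, 23)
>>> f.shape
(37, 23)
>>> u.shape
(23, 23)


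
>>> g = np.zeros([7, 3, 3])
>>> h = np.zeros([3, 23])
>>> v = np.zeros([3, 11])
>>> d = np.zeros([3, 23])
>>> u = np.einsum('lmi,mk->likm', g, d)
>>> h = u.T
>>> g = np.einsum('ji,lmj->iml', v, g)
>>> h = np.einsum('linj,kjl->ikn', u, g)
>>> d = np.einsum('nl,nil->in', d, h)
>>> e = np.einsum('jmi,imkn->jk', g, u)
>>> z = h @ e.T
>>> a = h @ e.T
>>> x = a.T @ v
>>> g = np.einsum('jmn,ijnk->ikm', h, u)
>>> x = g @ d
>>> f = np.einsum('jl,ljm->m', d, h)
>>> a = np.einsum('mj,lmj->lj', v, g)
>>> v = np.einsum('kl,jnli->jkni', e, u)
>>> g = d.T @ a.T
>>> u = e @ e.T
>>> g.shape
(3, 7)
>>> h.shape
(3, 11, 23)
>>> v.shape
(7, 11, 3, 3)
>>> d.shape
(11, 3)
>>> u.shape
(11, 11)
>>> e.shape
(11, 23)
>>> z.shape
(3, 11, 11)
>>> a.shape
(7, 11)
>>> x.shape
(7, 3, 3)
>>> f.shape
(23,)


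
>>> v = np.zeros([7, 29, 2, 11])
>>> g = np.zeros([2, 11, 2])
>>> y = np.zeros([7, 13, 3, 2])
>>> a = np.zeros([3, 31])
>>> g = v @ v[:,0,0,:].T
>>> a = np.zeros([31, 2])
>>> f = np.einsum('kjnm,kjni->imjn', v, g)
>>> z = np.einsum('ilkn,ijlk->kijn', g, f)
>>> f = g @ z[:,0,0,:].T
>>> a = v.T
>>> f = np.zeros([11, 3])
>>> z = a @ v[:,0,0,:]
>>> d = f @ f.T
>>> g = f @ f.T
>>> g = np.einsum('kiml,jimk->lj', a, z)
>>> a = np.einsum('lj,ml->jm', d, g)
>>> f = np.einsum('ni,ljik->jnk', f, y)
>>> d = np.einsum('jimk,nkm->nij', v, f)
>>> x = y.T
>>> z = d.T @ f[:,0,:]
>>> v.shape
(7, 29, 2, 11)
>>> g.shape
(7, 11)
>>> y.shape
(7, 13, 3, 2)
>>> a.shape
(11, 7)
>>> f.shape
(13, 11, 2)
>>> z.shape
(7, 29, 2)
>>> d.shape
(13, 29, 7)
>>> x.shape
(2, 3, 13, 7)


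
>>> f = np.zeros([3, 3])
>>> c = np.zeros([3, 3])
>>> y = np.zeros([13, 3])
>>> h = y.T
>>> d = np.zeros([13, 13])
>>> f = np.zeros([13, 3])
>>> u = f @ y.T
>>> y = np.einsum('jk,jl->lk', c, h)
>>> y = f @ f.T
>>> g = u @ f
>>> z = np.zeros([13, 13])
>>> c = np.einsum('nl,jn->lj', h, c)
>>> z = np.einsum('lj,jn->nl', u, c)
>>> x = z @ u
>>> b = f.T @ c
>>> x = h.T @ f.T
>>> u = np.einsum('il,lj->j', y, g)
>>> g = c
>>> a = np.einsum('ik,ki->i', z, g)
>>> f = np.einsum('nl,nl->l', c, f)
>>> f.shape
(3,)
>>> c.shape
(13, 3)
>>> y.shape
(13, 13)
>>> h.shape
(3, 13)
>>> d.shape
(13, 13)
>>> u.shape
(3,)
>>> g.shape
(13, 3)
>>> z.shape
(3, 13)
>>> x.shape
(13, 13)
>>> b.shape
(3, 3)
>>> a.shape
(3,)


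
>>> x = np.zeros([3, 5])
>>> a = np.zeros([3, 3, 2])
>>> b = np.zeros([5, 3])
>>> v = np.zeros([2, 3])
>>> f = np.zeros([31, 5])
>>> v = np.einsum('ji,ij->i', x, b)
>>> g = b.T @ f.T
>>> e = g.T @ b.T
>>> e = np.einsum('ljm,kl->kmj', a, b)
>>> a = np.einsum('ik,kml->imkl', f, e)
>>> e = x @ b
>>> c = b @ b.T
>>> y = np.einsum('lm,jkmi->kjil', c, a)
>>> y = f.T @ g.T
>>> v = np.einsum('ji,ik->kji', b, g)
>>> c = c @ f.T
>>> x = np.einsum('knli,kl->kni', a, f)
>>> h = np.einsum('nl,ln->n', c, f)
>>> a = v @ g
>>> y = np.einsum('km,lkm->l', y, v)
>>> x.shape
(31, 2, 3)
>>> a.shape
(31, 5, 31)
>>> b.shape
(5, 3)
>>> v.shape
(31, 5, 3)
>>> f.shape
(31, 5)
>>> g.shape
(3, 31)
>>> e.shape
(3, 3)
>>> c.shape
(5, 31)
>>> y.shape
(31,)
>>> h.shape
(5,)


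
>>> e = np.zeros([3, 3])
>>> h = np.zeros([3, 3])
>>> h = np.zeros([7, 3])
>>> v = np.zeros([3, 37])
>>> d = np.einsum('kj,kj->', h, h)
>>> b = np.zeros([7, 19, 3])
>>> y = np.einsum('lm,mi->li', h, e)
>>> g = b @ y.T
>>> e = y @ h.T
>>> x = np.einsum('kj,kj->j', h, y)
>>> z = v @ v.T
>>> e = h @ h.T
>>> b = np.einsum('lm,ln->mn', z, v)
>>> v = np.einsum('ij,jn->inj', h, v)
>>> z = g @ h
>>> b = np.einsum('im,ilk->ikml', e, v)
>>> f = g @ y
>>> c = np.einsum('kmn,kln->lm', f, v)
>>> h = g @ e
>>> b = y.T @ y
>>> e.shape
(7, 7)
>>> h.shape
(7, 19, 7)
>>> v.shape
(7, 37, 3)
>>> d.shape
()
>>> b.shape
(3, 3)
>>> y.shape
(7, 3)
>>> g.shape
(7, 19, 7)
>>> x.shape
(3,)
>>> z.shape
(7, 19, 3)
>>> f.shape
(7, 19, 3)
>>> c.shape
(37, 19)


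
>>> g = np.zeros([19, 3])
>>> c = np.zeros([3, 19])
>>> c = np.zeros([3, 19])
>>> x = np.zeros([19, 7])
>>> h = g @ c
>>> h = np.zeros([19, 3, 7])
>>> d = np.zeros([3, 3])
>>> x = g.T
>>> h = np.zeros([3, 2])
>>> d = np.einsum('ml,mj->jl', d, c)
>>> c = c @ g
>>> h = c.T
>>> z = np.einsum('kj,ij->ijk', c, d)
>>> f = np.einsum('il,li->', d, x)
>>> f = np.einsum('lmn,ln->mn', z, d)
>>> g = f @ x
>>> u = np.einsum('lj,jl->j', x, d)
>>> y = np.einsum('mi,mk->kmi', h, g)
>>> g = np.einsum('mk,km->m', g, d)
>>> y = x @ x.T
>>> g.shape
(3,)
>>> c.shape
(3, 3)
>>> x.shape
(3, 19)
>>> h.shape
(3, 3)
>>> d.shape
(19, 3)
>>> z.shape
(19, 3, 3)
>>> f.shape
(3, 3)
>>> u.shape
(19,)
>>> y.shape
(3, 3)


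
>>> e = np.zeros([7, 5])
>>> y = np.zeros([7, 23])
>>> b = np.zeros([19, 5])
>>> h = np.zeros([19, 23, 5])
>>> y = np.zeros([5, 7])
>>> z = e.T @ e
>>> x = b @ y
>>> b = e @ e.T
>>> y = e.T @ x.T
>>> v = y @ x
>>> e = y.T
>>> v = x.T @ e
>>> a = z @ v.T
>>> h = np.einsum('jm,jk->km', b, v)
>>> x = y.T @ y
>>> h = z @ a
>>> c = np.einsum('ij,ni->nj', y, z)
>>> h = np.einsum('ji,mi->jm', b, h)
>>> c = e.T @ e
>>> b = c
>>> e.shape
(19, 5)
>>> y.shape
(5, 19)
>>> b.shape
(5, 5)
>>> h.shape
(7, 5)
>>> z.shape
(5, 5)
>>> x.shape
(19, 19)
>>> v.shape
(7, 5)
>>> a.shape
(5, 7)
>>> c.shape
(5, 5)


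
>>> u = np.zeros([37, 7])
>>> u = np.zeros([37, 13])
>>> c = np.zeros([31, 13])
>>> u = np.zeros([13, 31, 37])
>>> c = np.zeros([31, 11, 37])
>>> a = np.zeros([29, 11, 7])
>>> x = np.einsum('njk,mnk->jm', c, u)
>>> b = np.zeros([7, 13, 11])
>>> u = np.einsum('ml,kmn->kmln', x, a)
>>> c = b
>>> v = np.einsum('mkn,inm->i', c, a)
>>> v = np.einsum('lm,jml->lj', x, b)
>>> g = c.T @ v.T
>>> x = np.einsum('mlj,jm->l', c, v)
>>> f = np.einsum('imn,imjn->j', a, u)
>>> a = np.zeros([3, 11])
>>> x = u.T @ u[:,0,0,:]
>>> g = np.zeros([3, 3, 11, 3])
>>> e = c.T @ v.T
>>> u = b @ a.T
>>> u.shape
(7, 13, 3)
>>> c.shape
(7, 13, 11)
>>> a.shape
(3, 11)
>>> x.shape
(7, 13, 11, 7)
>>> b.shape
(7, 13, 11)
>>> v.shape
(11, 7)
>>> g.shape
(3, 3, 11, 3)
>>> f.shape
(13,)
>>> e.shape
(11, 13, 11)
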